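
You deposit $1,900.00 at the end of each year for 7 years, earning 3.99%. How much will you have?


Formula: FV = PMT * ((1+r)^n - 1) / r
Growth factor: (1 + 0.0399)^7 = 1.315046
Numerator: 1.315046 - 1 = 0.315046
FV = $1,900.00 * 0.315046 / 0.0399 = $15,002.21

$15,002.21


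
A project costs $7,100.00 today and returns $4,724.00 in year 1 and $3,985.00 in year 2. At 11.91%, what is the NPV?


Formula: NPV = C0 + C1/(1+r) + C2/(1+r)^2
Discount C1: $4,724.00 / (1 + 0.1191) = $4,221.25
Discount C2: $3,985.00 / (1 + 0.1191)^2 = $3,181.93
NPV = -$7,100.00 + $4,221.25 + $3,181.93 = $303.18

$303.18


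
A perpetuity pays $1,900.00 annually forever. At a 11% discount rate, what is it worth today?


Formula: PV = C / r
Substituting: PV = $1,900.00 / 0.11
PV = $17,272.73

$17,272.73


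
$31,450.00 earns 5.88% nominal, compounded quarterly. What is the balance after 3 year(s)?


Formula: FV = P * (1 + r/m)^(m*t)
Period rate: r/m = 0.0588 / 4 = 0.0147
Total periods: m*t = 4 * 3 = 12
Growth factor: (1 + 0.0147)^12 = 1.191384
FV = $31,450.00 * 1.191384 = $37,469.04

$37,469.04


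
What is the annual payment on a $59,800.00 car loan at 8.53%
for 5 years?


Formula: PMT = PV * r / (1 - (1+r)^(-n))
Denominator: 1 - (1 + 0.0853)^(-5) = 0.335873
Numerator: $59,800.00 * 0.0853 = 5100.94
PMT = 5100.94 / 0.335873 = $15,187.10

$15,187.10


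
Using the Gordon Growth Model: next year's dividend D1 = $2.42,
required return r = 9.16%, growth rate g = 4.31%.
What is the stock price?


Formula: P = D1 / (r - g)
Spread: r - g = 0.0916 - 0.0431 = 0.0485
Substituting: P = $2.42 / 0.0485
P = $49.90

$49.90


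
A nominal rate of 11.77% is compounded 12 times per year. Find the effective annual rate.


Formula: EAR = (1 + r/m)^m - 1
Period rate: r/m = 0.1177 / 12 = 0.009808
Compounding: (1 + 0.009808)^12 = 1.124262
EAR = 1.124262 - 1 = 0.124262

0.124262


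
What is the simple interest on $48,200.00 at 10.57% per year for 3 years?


Formula: I = P * r * t
Substituting: I = $48,200.00 * 0.1057 * 3
Step: I = $48,200.00 * 0.3171
I = $15,284.22

$15,284.22


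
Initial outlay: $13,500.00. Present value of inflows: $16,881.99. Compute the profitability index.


Formula: PI = PV(cash flows) / initial investment
Substituting: PI = $16,881.99 / $13,500.00
PI = 1.2505

1.2505


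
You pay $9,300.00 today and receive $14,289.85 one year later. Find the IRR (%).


Formula: IRR = C1/C0 - 1
Substituting: IRR = $14,289.85 / $9,300.00 - 1
Ratio: 1.536543 - 1 = 0.536543
IRR = 53.6543%

53.6543%


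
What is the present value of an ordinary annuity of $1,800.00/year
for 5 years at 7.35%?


Formula: PV = PMT * (1 - (1+r)^(-n)) / r
Discount factor: (1 + 0.0735)^(-5) = 0.701439
Bracket: 1 - 0.701439 = 0.298561
PV = $1,800.00 * 0.298561 / 0.0735 = $7,311.70

$7,311.70


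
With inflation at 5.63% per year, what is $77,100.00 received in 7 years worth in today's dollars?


Formula: Real value = nominal / (1 + inflation)^years
Price level: (1 + 0.0563)^7 = 1.467273
Real value = $77,100.00 / 1.467273 = $52,546.45

$52,546.45


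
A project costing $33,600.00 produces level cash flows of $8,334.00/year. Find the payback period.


Formula: Payback = investment / annual cash flow
Substituting: Payback = $33,600.00 / $8,334.00
Payback = 4.0317 years

4.0317 years


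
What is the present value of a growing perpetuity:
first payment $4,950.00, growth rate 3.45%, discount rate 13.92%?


Formula: PV = C / (r - g)
Spread: r - g = 0.1392 - 0.0345 = 0.1047
Substituting: PV = $4,950.00 / 0.1047
PV = $47,277.94

$47,277.94


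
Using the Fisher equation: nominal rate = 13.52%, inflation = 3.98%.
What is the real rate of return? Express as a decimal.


Formula: (1 + r_real) = (1 + r_nom) / (1 + inflation)
Substituting: (1 + r_real) = 1.1352 / 1.0398
(1 + r_real) = 1.091748
r_real = 1.091748 - 1 = 0.091748

0.091748


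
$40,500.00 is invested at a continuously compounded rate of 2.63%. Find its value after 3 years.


Formula: FV = P * e^(r*t)
Exponent: r*t = 0.0263 * 3 = 0.0789
e^(0.0789) = 1.082096
FV = $40,500.00 * 1.082096 = $43,824.89

$43,824.89


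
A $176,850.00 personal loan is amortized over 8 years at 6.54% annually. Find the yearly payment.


Formula: PMT = PV * r / (1 - (1+r)^(-n))
Denominator: 1 - (1 + 0.0654)^(-8) = 0.397581
Numerator: $176,850.00 * 0.0654 = 11565.99
PMT = 11565.99 / 0.397581 = $29,090.88

$29,090.88


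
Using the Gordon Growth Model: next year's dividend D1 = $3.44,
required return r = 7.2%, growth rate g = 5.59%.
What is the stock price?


Formula: P = D1 / (r - g)
Spread: r - g = 0.072 - 0.0559 = 0.0161
Substituting: P = $3.44 / 0.0161
P = $213.66

$213.66


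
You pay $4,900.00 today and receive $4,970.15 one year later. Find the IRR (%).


Formula: IRR = C1/C0 - 1
Substituting: IRR = $4,970.15 / $4,900.00 - 1
Ratio: 1.014316 - 1 = 0.014316
IRR = 1.4316%

1.4316%


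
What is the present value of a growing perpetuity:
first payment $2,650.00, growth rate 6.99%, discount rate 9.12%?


Formula: PV = C / (r - g)
Spread: r - g = 0.0912 - 0.0699 = 0.0213
Substituting: PV = $2,650.00 / 0.0213
PV = $124,413.15

$124,413.15


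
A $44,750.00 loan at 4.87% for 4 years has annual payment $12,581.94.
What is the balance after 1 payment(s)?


Formula: Balance = PV*(1+r)^k - PMT*((1+r)^k - 1)/r
Growth: (1 + 0.0487)^1 = 1.0487
Accumulated factor: ((1+r)^k - 1)/r = 1.0
Balance = $44,750.00 * 1.0487 - $12,581.94 * 1.0
Balance = $34,347.39

$34,347.39


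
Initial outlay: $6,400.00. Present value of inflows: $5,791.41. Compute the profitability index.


Formula: PI = PV(cash flows) / initial investment
Substituting: PI = $5,791.41 / $6,400.00
PI = 0.9049

0.9049


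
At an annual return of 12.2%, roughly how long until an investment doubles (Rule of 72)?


Formula: Years ≈ 72 / r
Substituting: Years ≈ 72 / 12.2
Years ≈ 5.9

5.9 years


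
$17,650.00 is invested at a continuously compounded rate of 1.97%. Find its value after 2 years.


Formula: FV = P * e^(r*t)
Exponent: r*t = 0.0197 * 2 = 0.0394
e^(0.0394) = 1.040186
FV = $17,650.00 * 1.040186 = $18,359.29

$18,359.29


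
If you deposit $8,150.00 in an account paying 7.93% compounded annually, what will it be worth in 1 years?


Formula: FV = P * (1 + r)^n
Substituting: FV = $8,150.00 * (1 + 0.0793)^1
Growth factor: (1.0793)^1 = 1.0793
FV = $8,150.00 * 1.0793 = $8,796.30

$8,796.30


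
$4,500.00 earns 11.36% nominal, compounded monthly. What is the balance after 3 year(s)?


Formula: FV = P * (1 + r/m)^(m*t)
Period rate: r/m = 0.1136 / 12 = 0.009467
Total periods: m*t = 12 * 3 = 36
Growth factor: (1 + 0.009467)^36 = 1.40382
FV = $4,500.00 * 1.40382 = $6,317.19

$6,317.19


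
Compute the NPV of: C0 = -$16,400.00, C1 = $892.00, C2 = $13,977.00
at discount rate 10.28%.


Formula: NPV = C0 + C1/(1+r) + C2/(1+r)^2
Discount C1: $892.00 / (1 + 0.1028) = $808.85
Discount C2: $13,977.00 / (1 + 0.1028)^2 = $11,492.66
NPV = -$16,400.00 + $808.85 + $11,492.66 = -$4,098.49

-$4,098.49


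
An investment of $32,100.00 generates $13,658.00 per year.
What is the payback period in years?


Formula: Payback = investment / annual cash flow
Substituting: Payback = $32,100.00 / $13,658.00
Payback = 2.3503 years

2.3503 years


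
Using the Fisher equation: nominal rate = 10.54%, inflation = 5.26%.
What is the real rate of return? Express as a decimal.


Formula: (1 + r_real) = (1 + r_nom) / (1 + inflation)
Substituting: (1 + r_real) = 1.1054 / 1.0526
(1 + r_real) = 1.050162
r_real = 1.050162 - 1 = 0.050162

0.050162


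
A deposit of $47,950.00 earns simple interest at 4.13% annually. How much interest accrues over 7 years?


Formula: I = P * r * t
Substituting: I = $47,950.00 * 0.0413 * 7
Step: I = $47,950.00 * 0.2891
I = $13,862.35

$13,862.35


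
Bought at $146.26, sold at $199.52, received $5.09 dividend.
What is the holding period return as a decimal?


Formula: HPR = (P1 - P0 + D) / P0
Gain: $199.52 - $146.26 + $5.09 = $58.35
HPR = $58.35 / $146.26 = 0.3989

0.3989


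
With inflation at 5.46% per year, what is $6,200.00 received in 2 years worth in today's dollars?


Formula: Real value = nominal / (1 + inflation)^years
Price level: (1 + 0.0546)^2 = 1.112181
Real value = $6,200.00 / 1.112181 = $5,574.63

$5,574.63


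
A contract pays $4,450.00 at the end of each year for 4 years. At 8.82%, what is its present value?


Formula: PV = PMT * (1 - (1+r)^(-n)) / r
Discount factor: (1 + 0.0882)^(-4) = 0.713124
Bracket: 1 - 0.713124 = 0.286876
PV = $4,450.00 * 0.286876 / 0.0882 = $14,473.90

$14,473.90


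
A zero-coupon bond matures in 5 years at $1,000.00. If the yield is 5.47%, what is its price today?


Formula: Price = FV / (1 + r)^n
Substituting: Price = $1,000.00 / (1 + 0.0547)^5
Discount factor: (1.0547)^5 = 1.305103
Price = $1,000.00 / 1.305103 = $766.22

$766.22


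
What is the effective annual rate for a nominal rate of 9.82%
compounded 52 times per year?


Formula: EAR = (1 + r/m)^m - 1
Period rate: r/m = 0.0982 / 52 = 0.001888
Compounding: (1 + 0.001888)^52 = 1.103081
EAR = 1.103081 - 1 = 0.103081

0.103081


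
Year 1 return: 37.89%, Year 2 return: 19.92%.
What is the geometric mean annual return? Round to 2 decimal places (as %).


Formula: Geometric mean = ((1+r1)*(1+r2))^(1/2) - 1
Product: (1 + 0.3789) * (1 + 0.1992) = 1.3789 * 1.1992 = 1.653577
Square root: 1.653577^0.5 = 1.285915
Geometric mean = 1.285915 - 1 = 0.285915
As percentage: 28.59%

28.59%


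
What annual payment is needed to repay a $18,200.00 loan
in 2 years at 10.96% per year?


Formula: PMT = PV * r / (1 - (1+r)^(-n))
Denominator: 1 - (1 + 0.1096)^(-2) = 0.187792
Numerator: $18,200.00 * 0.1096 = 1994.72
PMT = 1994.72 / 0.187792 = $10,621.95

$10,621.95


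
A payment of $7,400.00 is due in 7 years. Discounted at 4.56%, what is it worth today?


Formula: PV = FV / (1 + r)^n
Substituting: PV = $7,400.00 / (1 + 0.0456)^7
Discount factor: (1.0456)^7 = 1.366341
PV = $7,400.00 / 1.366341 = $5,415.93

$5,415.93


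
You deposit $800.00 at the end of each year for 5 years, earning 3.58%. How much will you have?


Formula: FV = PMT * ((1+r)^n - 1) / r
Growth factor: (1 + 0.0358)^5 = 1.192283
Numerator: 1.192283 - 1 = 0.192283
FV = $800.00 * 0.192283 / 0.0358 = $4,296.84

$4,296.84


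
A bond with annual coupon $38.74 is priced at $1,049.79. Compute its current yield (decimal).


Formula: Current yield = annual coupon / price
Substituting: CY = $38.74 / $1,049.79
CY = 0.036903

0.036903


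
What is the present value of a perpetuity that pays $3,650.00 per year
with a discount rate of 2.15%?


Formula: PV = C / r
Substituting: PV = $3,650.00 / 0.0215
PV = $169,767.44

$169,767.44


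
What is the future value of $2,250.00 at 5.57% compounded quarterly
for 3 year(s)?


Formula: FV = P * (1 + r/m)^(m*t)
Period rate: r/m = 0.0557 / 4 = 0.013925
Total periods: m*t = 4 * 3 = 12
Growth factor: (1 + 0.013925)^12 = 1.180511
FV = $2,250.00 * 1.180511 = $2,656.15

$2,656.15


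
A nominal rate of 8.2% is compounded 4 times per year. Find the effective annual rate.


Formula: EAR = (1 + r/m)^m - 1
Period rate: r/m = 0.082 / 4 = 0.0205
Compounding: (1 + 0.0205)^4 = 1.084556
EAR = 1.084556 - 1 = 0.084556

0.084556


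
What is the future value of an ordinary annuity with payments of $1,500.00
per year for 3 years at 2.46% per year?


Formula: FV = PMT * ((1+r)^n - 1) / r
Growth factor: (1 + 0.0246)^3 = 1.07563
Numerator: 1.07563 - 1 = 0.07563
FV = $1,500.00 * 0.07563 / 0.0246 = $4,611.61

$4,611.61


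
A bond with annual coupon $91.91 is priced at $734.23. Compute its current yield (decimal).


Formula: Current yield = annual coupon / price
Substituting: CY = $91.91 / $734.23
CY = 0.125179

0.125179


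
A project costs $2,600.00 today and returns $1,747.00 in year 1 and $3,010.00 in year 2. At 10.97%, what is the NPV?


Formula: NPV = C0 + C1/(1+r) + C2/(1+r)^2
Discount C1: $1,747.00 / (1 + 0.1097) = $1,574.30
Discount C2: $3,010.00 / (1 + 0.1097)^2 = $2,444.30
NPV = -$2,600.00 + $1,574.30 + $2,444.30 = $1,418.60

$1,418.60


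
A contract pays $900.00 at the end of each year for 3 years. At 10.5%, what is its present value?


Formula: PV = PMT * (1 - (1+r)^(-n)) / r
Discount factor: (1 + 0.105)^(-3) = 0.741162
Bracket: 1 - 0.741162 = 0.258838
PV = $900.00 * 0.258838 / 0.105 = $2,218.61

$2,218.61


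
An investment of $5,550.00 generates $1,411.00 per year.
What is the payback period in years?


Formula: Payback = investment / annual cash flow
Substituting: Payback = $5,550.00 / $1,411.00
Payback = 3.9334 years

3.9334 years


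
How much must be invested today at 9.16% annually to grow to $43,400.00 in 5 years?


Formula: PV = FV / (1 + r)^n
Substituting: PV = $43,400.00 / (1 + 0.0916)^5
Discount factor: (1.0916)^5 = 1.54995
PV = $43,400.00 / 1.54995 = $28,000.91

$28,000.91


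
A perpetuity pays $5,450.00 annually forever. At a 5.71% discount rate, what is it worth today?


Formula: PV = C / r
Substituting: PV = $5,450.00 / 0.0571
PV = $95,446.58

$95,446.58


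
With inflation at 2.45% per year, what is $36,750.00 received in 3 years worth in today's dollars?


Formula: Real value = nominal / (1 + inflation)^years
Price level: (1 + 0.0245)^3 = 1.075315
Real value = $36,750.00 / 1.075315 = $34,176.02

$34,176.02


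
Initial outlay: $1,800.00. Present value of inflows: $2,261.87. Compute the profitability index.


Formula: PI = PV(cash flows) / initial investment
Substituting: PI = $2,261.87 / $1,800.00
PI = 1.2566

1.2566


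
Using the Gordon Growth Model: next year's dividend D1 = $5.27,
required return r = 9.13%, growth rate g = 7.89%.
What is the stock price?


Formula: P = D1 / (r - g)
Spread: r - g = 0.0913 - 0.0789 = 0.0124
Substituting: P = $5.27 / 0.0124
P = $425.00

$425.00


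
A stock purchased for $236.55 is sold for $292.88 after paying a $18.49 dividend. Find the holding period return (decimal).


Formula: HPR = (P1 - P0 + D) / P0
Gain: $292.88 - $236.55 + $18.49 = $74.82
HPR = $74.82 / $236.55 = 0.3163

0.3163


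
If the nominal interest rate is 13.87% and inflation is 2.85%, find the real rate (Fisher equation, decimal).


Formula: (1 + r_real) = (1 + r_nom) / (1 + inflation)
Substituting: (1 + r_real) = 1.1387 / 1.0285
(1 + r_real) = 1.107146
r_real = 1.107146 - 1 = 0.107146

0.107146


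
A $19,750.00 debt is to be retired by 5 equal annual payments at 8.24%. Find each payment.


Formula: PMT = PV * r / (1 - (1+r)^(-n))
Denominator: 1 - (1 + 0.0824)^(-5) = 0.326929
Numerator: $19,750.00 * 0.0824 = 1627.4
PMT = 1627.4 / 0.326929 = $4,977.84

$4,977.84


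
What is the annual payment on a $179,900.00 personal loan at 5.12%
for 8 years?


Formula: PMT = PV * r / (1 - (1+r)^(-n))
Denominator: 1 - (1 + 0.0512)^(-8) = 0.329317
Numerator: $179,900.00 * 0.0512 = 9210.88
PMT = 9210.88 / 0.329317 = $27,969.63

$27,969.63


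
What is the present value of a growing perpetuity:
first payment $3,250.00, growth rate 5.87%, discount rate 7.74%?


Formula: PV = C / (r - g)
Spread: r - g = 0.0774 - 0.0587 = 0.0187
Substituting: PV = $3,250.00 / 0.0187
PV = $173,796.79

$173,796.79


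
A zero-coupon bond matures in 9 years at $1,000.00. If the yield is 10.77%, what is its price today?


Formula: Price = FV / (1 + r)^n
Substituting: Price = $1,000.00 / (1 + 0.1077)^9
Discount factor: (1.1077)^9 = 2.510726
Price = $1,000.00 / 2.510726 = $398.29

$398.29


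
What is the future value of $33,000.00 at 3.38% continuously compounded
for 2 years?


Formula: FV = P * e^(r*t)
Exponent: r*t = 0.0338 * 2 = 0.0676
e^(0.0676) = 1.069937
FV = $33,000.00 * 1.069937 = $35,307.93

$35,307.93


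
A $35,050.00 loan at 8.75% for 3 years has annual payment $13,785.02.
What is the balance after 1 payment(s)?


Formula: Balance = PV*(1+r)^k - PMT*((1+r)^k - 1)/r
Growth: (1 + 0.0875)^1 = 1.0875
Accumulated factor: ((1+r)^k - 1)/r = 1.0
Balance = $35,050.00 * 1.0875 - $13,785.02 * 1.0
Balance = $24,331.86

$24,331.86


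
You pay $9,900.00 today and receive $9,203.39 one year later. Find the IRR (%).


Formula: IRR = C1/C0 - 1
Substituting: IRR = $9,203.39 / $9,900.00 - 1
Ratio: 0.929635 - 1 = -0.070365
IRR = -7.0365%

-7.0365%


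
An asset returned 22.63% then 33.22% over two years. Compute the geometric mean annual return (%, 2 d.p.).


Formula: Geometric mean = ((1+r1)*(1+r2))^(1/2) - 1
Product: (1 + 0.2263) * (1 + 0.3322) = 1.2263 * 1.3322 = 1.633677
Square root: 1.633677^0.5 = 1.278154
Geometric mean = 1.278154 - 1 = 0.278154
As percentage: 27.82%

27.82%


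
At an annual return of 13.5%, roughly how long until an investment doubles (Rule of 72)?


Formula: Years ≈ 72 / r
Substituting: Years ≈ 72 / 13.5
Years ≈ 5.3

5.3 years


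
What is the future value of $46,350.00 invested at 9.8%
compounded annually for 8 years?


Formula: FV = P * (1 + r)^n
Substituting: FV = $46,350.00 * (1 + 0.098)^8
Growth factor: (1.098)^8 = 2.112607
FV = $46,350.00 * 2.112607 = $97,919.34

$97,919.34


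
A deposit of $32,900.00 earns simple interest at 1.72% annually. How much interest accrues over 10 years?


Formula: I = P * r * t
Substituting: I = $32,900.00 * 0.0172 * 10
Step: I = $32,900.00 * 0.172
I = $5,658.80

$5,658.80


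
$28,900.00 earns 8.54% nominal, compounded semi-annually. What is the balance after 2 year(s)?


Formula: FV = P * (1 + r/m)^(m*t)
Period rate: r/m = 0.0854 / 2 = 0.0427
Total periods: m*t = 2 * 2 = 4
Growth factor: (1 + 0.0427)^4 = 1.182054
FV = $28,900.00 * 1.182054 = $34,161.37

$34,161.37


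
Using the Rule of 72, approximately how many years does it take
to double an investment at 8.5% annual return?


Formula: Years ≈ 72 / r
Substituting: Years ≈ 72 / 8.5
Years ≈ 8.5

8.5 years


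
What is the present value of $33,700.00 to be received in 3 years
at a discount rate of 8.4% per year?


Formula: PV = FV / (1 + r)^n
Substituting: PV = $33,700.00 / (1 + 0.084)^3
Discount factor: (1.084)^3 = 1.273761
PV = $33,700.00 / 1.273761 = $26,457.09

$26,457.09


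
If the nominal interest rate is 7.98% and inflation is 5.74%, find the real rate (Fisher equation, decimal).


Formula: (1 + r_real) = (1 + r_nom) / (1 + inflation)
Substituting: (1 + r_real) = 1.0798 / 1.0574
(1 + r_real) = 1.021184
r_real = 1.021184 - 1 = 0.021184

0.021184


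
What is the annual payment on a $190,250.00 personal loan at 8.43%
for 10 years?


Formula: PMT = PV * r / (1 - (1+r)^(-n))
Denominator: 1 - (1 + 0.0843)^(-10) = 0.554851
Numerator: $190,250.00 * 0.0843 = 16038.075
PMT = 16038.075 / 0.554851 = $28,905.19

$28,905.19


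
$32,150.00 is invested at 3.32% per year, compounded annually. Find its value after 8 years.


Formula: FV = P * (1 + r)^n
Substituting: FV = $32,150.00 * (1 + 0.0332)^8
Growth factor: (1.0332)^8 = 1.298599
FV = $32,150.00 * 1.298599 = $41,749.97

$41,749.97


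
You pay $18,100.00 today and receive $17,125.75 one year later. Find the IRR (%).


Formula: IRR = C1/C0 - 1
Substituting: IRR = $17,125.75 / $18,100.00 - 1
Ratio: 0.946174 - 1 = -0.053826
IRR = -5.3826%

-5.3826%


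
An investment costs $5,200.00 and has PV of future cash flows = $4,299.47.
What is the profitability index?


Formula: PI = PV(cash flows) / initial investment
Substituting: PI = $4,299.47 / $5,200.00
PI = 0.8268

0.8268


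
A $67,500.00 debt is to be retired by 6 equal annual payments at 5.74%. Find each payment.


Formula: PMT = PV * r / (1 - (1+r)^(-n))
Denominator: 1 - (1 + 0.0574)^(-6) = 0.284575
Numerator: $67,500.00 * 0.0574 = 3874.5
PMT = 3874.5 / 0.284575 = $13,615.04

$13,615.04


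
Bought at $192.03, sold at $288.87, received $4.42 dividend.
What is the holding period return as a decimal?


Formula: HPR = (P1 - P0 + D) / P0
Gain: $288.87 - $192.03 + $4.42 = $101.26
HPR = $101.26 / $192.03 = 0.5273

0.5273


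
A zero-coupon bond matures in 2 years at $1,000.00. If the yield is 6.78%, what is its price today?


Formula: Price = FV / (1 + r)^n
Substituting: Price = $1,000.00 / (1 + 0.0678)^2
Discount factor: (1.0678)^2 = 1.140197
Price = $1,000.00 / 1.140197 = $877.04

$877.04


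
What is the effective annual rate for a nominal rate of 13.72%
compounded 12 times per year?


Formula: EAR = (1 + r/m)^m - 1
Period rate: r/m = 0.1372 / 12 = 0.011433
Compounding: (1 + 0.011433)^12 = 1.146165
EAR = 1.146165 - 1 = 0.146165

0.146165


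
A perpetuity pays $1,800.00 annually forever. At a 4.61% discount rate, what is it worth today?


Formula: PV = C / r
Substituting: PV = $1,800.00 / 0.0461
PV = $39,045.55

$39,045.55


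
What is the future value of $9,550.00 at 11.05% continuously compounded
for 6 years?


Formula: FV = P * e^(r*t)
Exponent: r*t = 0.1105 * 6 = 0.663
e^(0.663) = 1.940605
FV = $9,550.00 * 1.940605 = $18,532.78

$18,532.78


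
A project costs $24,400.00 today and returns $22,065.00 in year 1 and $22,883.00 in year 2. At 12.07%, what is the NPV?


Formula: NPV = C0 + C1/(1+r) + C2/(1+r)^2
Discount C1: $22,065.00 / (1 + 0.1207) = $19,688.59
Discount C2: $22,883.00 / (1 + 0.1207)^2 = $18,219.41
NPV = -$24,400.00 + $19,688.59 + $18,219.41 = $13,507.99

$13,507.99


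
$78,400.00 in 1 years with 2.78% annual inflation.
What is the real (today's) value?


Formula: Real value = nominal / (1 + inflation)^years
Price level: (1 + 0.0278)^1 = 1.0278
Real value = $78,400.00 / 1.0278 = $76,279.43

$76,279.43


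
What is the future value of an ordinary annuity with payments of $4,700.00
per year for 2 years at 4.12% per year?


Formula: FV = PMT * ((1+r)^n - 1) / r
Growth factor: (1 + 0.0412)^2 = 1.084097
Numerator: 1.084097 - 1 = 0.084097
FV = $4,700.00 * 0.084097 / 0.0412 = $9,593.64

$9,593.64


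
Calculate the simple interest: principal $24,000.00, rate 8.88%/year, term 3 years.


Formula: I = P * r * t
Substituting: I = $24,000.00 * 0.0888 * 3
Step: I = $24,000.00 * 0.2664
I = $6,393.60

$6,393.60


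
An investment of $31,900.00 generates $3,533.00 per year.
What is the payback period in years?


Formula: Payback = investment / annual cash flow
Substituting: Payback = $31,900.00 / $3,533.00
Payback = 9.0292 years

9.0292 years


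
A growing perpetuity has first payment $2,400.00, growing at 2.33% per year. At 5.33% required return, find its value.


Formula: PV = C / (r - g)
Spread: r - g = 0.0533 - 0.0233 = 0.03
Substituting: PV = $2,400.00 / 0.03
PV = $80,000.00

$80,000.00


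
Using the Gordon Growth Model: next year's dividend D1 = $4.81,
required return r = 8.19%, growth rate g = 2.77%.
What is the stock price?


Formula: P = D1 / (r - g)
Spread: r - g = 0.0819 - 0.0277 = 0.0542
Substituting: P = $4.81 / 0.0542
P = $88.75

$88.75


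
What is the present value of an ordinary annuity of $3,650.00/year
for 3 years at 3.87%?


Formula: PV = PMT * (1 - (1+r)^(-n)) / r
Discount factor: (1 + 0.0387)^(-3) = 0.892338
Bracket: 1 - 0.892338 = 0.107662
PV = $3,650.00 * 0.107662 / 0.0387 = $10,154.13

$10,154.13


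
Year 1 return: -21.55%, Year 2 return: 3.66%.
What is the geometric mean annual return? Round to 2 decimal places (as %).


Formula: Geometric mean = ((1+r1)*(1+r2))^(1/2) - 1
Product: (1 + -0.2155) * (1 + 0.0366) = 0.7845 * 1.0366 = 0.813213
Square root: 0.813213^0.5 = 0.901783
Geometric mean = 0.901783 - 1 = -0.098217
As percentage: -9.82%

-9.82%


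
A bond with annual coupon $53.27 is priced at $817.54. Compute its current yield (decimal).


Formula: Current yield = annual coupon / price
Substituting: CY = $53.27 / $817.54
CY = 0.065159

0.065159


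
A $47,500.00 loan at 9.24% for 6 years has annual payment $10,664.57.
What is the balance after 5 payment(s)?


Formula: Balance = PV*(1+r)^k - PMT*((1+r)^k - 1)/r
Growth: (1 + 0.0924)^5 = 1.555638
Accumulated factor: ((1+r)^k - 1)/r = 6.013395
Balance = $47,500.00 * 1.555638 - $10,664.57 * 6.013395
Balance = $9,762.52

$9,762.52


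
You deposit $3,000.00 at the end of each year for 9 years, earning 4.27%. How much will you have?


Formula: FV = PMT * ((1+r)^n - 1) / r
Growth factor: (1 + 0.0427)^9 = 1.456915
Numerator: 1.456915 - 1 = 0.456915
FV = $3,000.00 * 0.456915 / 0.0427 = $32,101.79

$32,101.79


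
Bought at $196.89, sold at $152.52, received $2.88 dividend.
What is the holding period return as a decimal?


Formula: HPR = (P1 - P0 + D) / P0
Gain: $152.52 - $196.89 + $2.88 = -$41.49
HPR = -$41.49 / $196.89 = -0.2107

-0.2107


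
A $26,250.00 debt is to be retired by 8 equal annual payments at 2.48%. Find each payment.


Formula: PMT = PV * r / (1 - (1+r)^(-n))
Denominator: 1 - (1 + 0.0248)^(-8) = 0.177971
Numerator: $26,250.00 * 0.0248 = 651.0
PMT = 651.0 / 0.177971 = $3,657.90

$3,657.90


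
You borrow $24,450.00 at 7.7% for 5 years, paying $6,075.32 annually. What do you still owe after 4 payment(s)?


Formula: Balance = PV*(1+r)^k - PMT*((1+r)^k - 1)/r
Growth: (1 + 0.077)^4 = 1.345435
Accumulated factor: ((1+r)^k - 1)/r = 4.486173
Balance = $24,450.00 * 1.345435 - $6,075.32 * 4.486173
Balance = $5,640.96

$5,640.96


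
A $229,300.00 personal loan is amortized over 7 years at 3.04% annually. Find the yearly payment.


Formula: PMT = PV * r / (1 - (1+r)^(-n))
Denominator: 1 - (1 + 0.0304)^(-7) = 0.189115
Numerator: $229,300.00 * 0.0304 = 6970.72
PMT = 6970.72 / 0.189115 = $36,859.61

$36,859.61


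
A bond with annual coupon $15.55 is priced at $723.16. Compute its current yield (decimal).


Formula: Current yield = annual coupon / price
Substituting: CY = $15.55 / $723.16
CY = 0.021503

0.021503


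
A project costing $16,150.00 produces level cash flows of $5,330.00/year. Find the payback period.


Formula: Payback = investment / annual cash flow
Substituting: Payback = $16,150.00 / $5,330.00
Payback = 3.03 years

3.03 years


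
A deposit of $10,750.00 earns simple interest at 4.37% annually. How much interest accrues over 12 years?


Formula: I = P * r * t
Substituting: I = $10,750.00 * 0.0437 * 12
Step: I = $10,750.00 * 0.5244
I = $5,637.30

$5,637.30


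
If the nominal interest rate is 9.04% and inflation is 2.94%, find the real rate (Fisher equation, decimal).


Formula: (1 + r_real) = (1 + r_nom) / (1 + inflation)
Substituting: (1 + r_real) = 1.0904 / 1.0294
(1 + r_real) = 1.059258
r_real = 1.059258 - 1 = 0.059258

0.059258


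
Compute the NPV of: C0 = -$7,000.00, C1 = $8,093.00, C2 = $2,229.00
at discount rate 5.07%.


Formula: NPV = C0 + C1/(1+r) + C2/(1+r)^2
Discount C1: $8,093.00 / (1 + 0.0507) = $7,702.48
Discount C2: $2,229.00 / (1 + 0.0507)^2 = $2,019.08
NPV = -$7,000.00 + $7,702.48 + $2,019.08 = $2,721.56

$2,721.56


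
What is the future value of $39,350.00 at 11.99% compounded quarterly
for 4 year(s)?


Formula: FV = P * (1 + r/m)^(m*t)
Period rate: r/m = 0.1199 / 4 = 0.029975
Total periods: m*t = 4 * 4 = 16
Growth factor: (1 + 0.029975)^16 = 1.604083
FV = $39,350.00 * 1.604083 = $63,120.68

$63,120.68


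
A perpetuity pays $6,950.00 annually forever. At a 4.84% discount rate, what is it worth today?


Formula: PV = C / r
Substituting: PV = $6,950.00 / 0.0484
PV = $143,595.04

$143,595.04


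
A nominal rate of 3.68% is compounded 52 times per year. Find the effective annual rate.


Formula: EAR = (1 + r/m)^m - 1
Period rate: r/m = 0.0368 / 52 = 0.000708
Compounding: (1 + 0.000708)^52 = 1.037472
EAR = 1.037472 - 1 = 0.037472

0.037472


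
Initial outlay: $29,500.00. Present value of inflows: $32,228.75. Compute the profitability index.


Formula: PI = PV(cash flows) / initial investment
Substituting: PI = $32,228.75 / $29,500.00
PI = 1.0925

1.0925


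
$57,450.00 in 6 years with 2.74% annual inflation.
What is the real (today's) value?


Formula: Real value = nominal / (1 + inflation)^years
Price level: (1 + 0.0274)^6 = 1.176081
Real value = $57,450.00 / 1.176081 = $48,848.66

$48,848.66


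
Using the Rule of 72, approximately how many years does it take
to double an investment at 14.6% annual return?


Formula: Years ≈ 72 / r
Substituting: Years ≈ 72 / 14.6
Years ≈ 4.9

4.9 years


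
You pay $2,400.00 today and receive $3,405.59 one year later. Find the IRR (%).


Formula: IRR = C1/C0 - 1
Substituting: IRR = $3,405.59 / $2,400.00 - 1
Ratio: 1.418996 - 1 = 0.418996
IRR = 41.8996%

41.8996%


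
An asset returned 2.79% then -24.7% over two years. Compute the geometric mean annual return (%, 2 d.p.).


Formula: Geometric mean = ((1+r1)*(1+r2))^(1/2) - 1
Product: (1 + 0.0279) * (1 + -0.247) = 1.0279 * 0.753 = 0.774009
Square root: 0.774009^0.5 = 0.879778
Geometric mean = 0.879778 - 1 = -0.120222
As percentage: -12.02%

-12.02%


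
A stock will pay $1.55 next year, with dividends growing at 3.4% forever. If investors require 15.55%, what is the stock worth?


Formula: P = D1 / (r - g)
Spread: r - g = 0.1555 - 0.034 = 0.1215
Substituting: P = $1.55 / 0.1215
P = $12.76

$12.76


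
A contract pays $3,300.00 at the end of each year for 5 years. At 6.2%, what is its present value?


Formula: PV = PMT * (1 - (1+r)^(-n)) / r
Discount factor: (1 + 0.062)^(-5) = 0.740248
Bracket: 1 - 0.740248 = 0.259752
PV = $3,300.00 * 0.259752 / 0.062 = $13,825.49

$13,825.49


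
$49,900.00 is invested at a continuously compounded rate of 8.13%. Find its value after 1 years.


Formula: FV = P * e^(r*t)
Exponent: r*t = 0.0813 * 1 = 0.0813
e^(0.0813) = 1.084696
FV = $49,900.00 * 1.084696 = $54,126.34

$54,126.34


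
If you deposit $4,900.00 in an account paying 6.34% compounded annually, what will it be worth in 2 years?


Formula: FV = P * (1 + r)^n
Substituting: FV = $4,900.00 * (1 + 0.0634)^2
Growth factor: (1.0634)^2 = 1.13082
FV = $4,900.00 * 1.13082 = $5,541.02

$5,541.02


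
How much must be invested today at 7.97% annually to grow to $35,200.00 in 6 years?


Formula: PV = FV / (1 + r)^n
Substituting: PV = $35,200.00 / (1 + 0.0797)^6
Discount factor: (1.0797)^6 = 1.584231
PV = $35,200.00 / 1.584231 = $22,218.98

$22,218.98


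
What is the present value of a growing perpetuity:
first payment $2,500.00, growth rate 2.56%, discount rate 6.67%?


Formula: PV = C / (r - g)
Spread: r - g = 0.0667 - 0.0256 = 0.0411
Substituting: PV = $2,500.00 / 0.0411
PV = $60,827.25

$60,827.25


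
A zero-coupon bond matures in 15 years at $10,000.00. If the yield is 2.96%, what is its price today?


Formula: Price = FV / (1 + r)^n
Substituting: Price = $10,000.00 / (1 + 0.0296)^15
Discount factor: (1.0296)^15 = 1.548917
Price = $10,000.00 / 1.548917 = $6,456.13

$6,456.13


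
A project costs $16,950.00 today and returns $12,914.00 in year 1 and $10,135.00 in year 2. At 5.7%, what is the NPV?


Formula: NPV = C0 + C1/(1+r) + C2/(1+r)^2
Discount C1: $12,914.00 / (1 + 0.057) = $12,217.60
Discount C2: $10,135.00 / (1 + 0.057)^2 = $9,071.39
NPV = -$16,950.00 + $12,217.60 + $9,071.39 = $4,338.99

$4,338.99


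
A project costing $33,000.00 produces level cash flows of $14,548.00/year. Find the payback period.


Formula: Payback = investment / annual cash flow
Substituting: Payback = $33,000.00 / $14,548.00
Payback = 2.2684 years

2.2684 years


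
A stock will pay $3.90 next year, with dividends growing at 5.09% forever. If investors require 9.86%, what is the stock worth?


Formula: P = D1 / (r - g)
Spread: r - g = 0.0986 - 0.0509 = 0.0477
Substituting: P = $3.90 / 0.0477
P = $81.76

$81.76


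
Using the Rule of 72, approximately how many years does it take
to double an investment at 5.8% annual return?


Formula: Years ≈ 72 / r
Substituting: Years ≈ 72 / 5.8
Years ≈ 12.4

12.4 years


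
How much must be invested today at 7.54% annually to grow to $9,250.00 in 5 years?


Formula: PV = FV / (1 + r)^n
Substituting: PV = $9,250.00 / (1 + 0.0754)^5
Discount factor: (1.0754)^5 = 1.438302
PV = $9,250.00 / 1.438302 = $6,431.19

$6,431.19


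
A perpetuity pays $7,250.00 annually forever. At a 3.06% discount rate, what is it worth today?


Formula: PV = C / r
Substituting: PV = $7,250.00 / 0.0306
PV = $236,928.10

$236,928.10


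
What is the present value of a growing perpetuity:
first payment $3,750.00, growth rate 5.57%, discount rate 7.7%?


Formula: PV = C / (r - g)
Spread: r - g = 0.077 - 0.0557 = 0.0213
Substituting: PV = $3,750.00 / 0.0213
PV = $176,056.34

$176,056.34


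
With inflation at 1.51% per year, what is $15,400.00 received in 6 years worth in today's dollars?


Formula: Real value = nominal / (1 + inflation)^years
Price level: (1 + 0.0151)^6 = 1.09409
Real value = $15,400.00 / 1.09409 = $14,075.63

$14,075.63


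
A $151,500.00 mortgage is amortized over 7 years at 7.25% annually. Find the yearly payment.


Formula: PMT = PV * r / (1 - (1+r)^(-n))
Denominator: 1 - (1 + 0.0725)^(-7) = 0.387341
Numerator: $151,500.00 * 0.0725 = 10983.75
PMT = 10983.75 / 0.387341 = $28,356.80

$28,356.80


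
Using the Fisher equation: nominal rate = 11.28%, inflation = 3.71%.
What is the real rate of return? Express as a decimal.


Formula: (1 + r_real) = (1 + r_nom) / (1 + inflation)
Substituting: (1 + r_real) = 1.1128 / 1.0371
(1 + r_real) = 1.072992
r_real = 1.072992 - 1 = 0.072992

0.072992


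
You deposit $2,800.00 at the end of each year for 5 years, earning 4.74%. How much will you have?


Formula: FV = PMT * ((1+r)^n - 1) / r
Growth factor: (1 + 0.0474)^5 = 1.260558
Numerator: 1.260558 - 1 = 0.260558
FV = $2,800.00 * 0.260558 / 0.0474 = $15,391.61

$15,391.61


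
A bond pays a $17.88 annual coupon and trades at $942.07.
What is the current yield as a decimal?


Formula: Current yield = annual coupon / price
Substituting: CY = $17.88 / $942.07
CY = 0.018979

0.018979


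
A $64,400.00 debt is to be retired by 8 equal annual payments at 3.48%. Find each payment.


Formula: PMT = PV * r / (1 - (1+r)^(-n))
Denominator: 1 - (1 + 0.0348)^(-8) = 0.239413
Numerator: $64,400.00 * 0.0348 = 2241.12
PMT = 2241.12 / 0.239413 = $9,360.88

$9,360.88


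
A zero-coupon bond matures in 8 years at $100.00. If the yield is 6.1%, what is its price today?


Formula: Price = FV / (1 + r)^n
Substituting: Price = $100.00 / (1 + 0.061)^8
Discount factor: (1.061)^8 = 1.605917
Price = $100.00 / 1.605917 = $62.27

$62.27


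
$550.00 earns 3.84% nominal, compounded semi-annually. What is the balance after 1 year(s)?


Formula: FV = P * (1 + r/m)^(m*t)
Period rate: r/m = 0.0384 / 2 = 0.0192
Total periods: m*t = 2 * 1 = 2
Growth factor: (1 + 0.0192)^2 = 1.038769
FV = $550.00 * 1.038769 = $571.32

$571.32


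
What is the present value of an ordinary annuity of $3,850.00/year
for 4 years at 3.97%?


Formula: PV = PMT * (1 - (1+r)^(-n)) / r
Discount factor: (1 + 0.0397)^(-4) = 0.855791
Bracket: 1 - 0.855791 = 0.144209
PV = $3,850.00 * 0.144209 / 0.0397 = $13,984.98

$13,984.98


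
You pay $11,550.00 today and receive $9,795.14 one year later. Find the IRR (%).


Formula: IRR = C1/C0 - 1
Substituting: IRR = $9,795.14 / $11,550.00 - 1
Ratio: 0.848064 - 1 = -0.151936
IRR = -15.1936%

-15.1936%


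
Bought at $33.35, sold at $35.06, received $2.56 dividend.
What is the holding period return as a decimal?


Formula: HPR = (P1 - P0 + D) / P0
Gain: $35.06 - $33.35 + $2.56 = $4.27
HPR = $4.27 / $33.35 = 0.128

0.128


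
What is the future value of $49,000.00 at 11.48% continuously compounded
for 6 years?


Formula: FV = P * e^(r*t)
Exponent: r*t = 0.1148 * 6 = 0.6888
e^(0.6888) = 1.991325
FV = $49,000.00 * 1.991325 = $97,574.90

$97,574.90


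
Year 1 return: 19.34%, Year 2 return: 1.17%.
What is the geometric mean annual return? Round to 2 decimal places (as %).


Formula: Geometric mean = ((1+r1)*(1+r2))^(1/2) - 1
Product: (1 + 0.1934) * (1 + 0.0117) = 1.1934 * 1.0117 = 1.207363
Square root: 1.207363^0.5 = 1.098801
Geometric mean = 1.098801 - 1 = 0.098801
As percentage: 9.88%

9.88%


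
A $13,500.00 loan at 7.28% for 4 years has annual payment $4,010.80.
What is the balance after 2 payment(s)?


Formula: Balance = PV*(1+r)^k - PMT*((1+r)^k - 1)/r
Growth: (1 + 0.0728)^2 = 1.1509
Accumulated factor: ((1+r)^k - 1)/r = 2.0728
Balance = $13,500.00 * 1.1509 - $4,010.80 * 2.0728
Balance = $7,223.56

$7,223.56


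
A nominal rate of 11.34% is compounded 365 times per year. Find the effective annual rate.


Formula: EAR = (1 + r/m)^m - 1
Period rate: r/m = 0.1134 / 365 = 0.000311
Compounding: (1 + 0.000311)^365 = 1.12006
EAR = 1.12006 - 1 = 0.12006

0.12006


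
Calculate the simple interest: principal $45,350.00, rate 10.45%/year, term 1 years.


Formula: I = P * r * t
Substituting: I = $45,350.00 * 0.1045 * 1
Step: I = $45,350.00 * 0.1045
I = $4,739.08

$4,739.08


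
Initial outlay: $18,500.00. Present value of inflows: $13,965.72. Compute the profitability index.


Formula: PI = PV(cash flows) / initial investment
Substituting: PI = $13,965.72 / $18,500.00
PI = 0.7549

0.7549


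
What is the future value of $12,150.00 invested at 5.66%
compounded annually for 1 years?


Formula: FV = P * (1 + r)^n
Substituting: FV = $12,150.00 * (1 + 0.0566)^1
Growth factor: (1.0566)^1 = 1.0566
FV = $12,150.00 * 1.0566 = $12,837.69

$12,837.69


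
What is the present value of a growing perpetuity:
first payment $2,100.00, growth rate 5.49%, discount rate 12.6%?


Formula: PV = C / (r - g)
Spread: r - g = 0.126 - 0.0549 = 0.0711
Substituting: PV = $2,100.00 / 0.0711
PV = $29,535.86

$29,535.86


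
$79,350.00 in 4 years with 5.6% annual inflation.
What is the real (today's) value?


Formula: Real value = nominal / (1 + inflation)^years
Price level: (1 + 0.056)^4 = 1.243528
Real value = $79,350.00 / 1.243528 = $63,810.37

$63,810.37


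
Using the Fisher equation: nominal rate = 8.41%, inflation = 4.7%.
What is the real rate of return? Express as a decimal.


Formula: (1 + r_real) = (1 + r_nom) / (1 + inflation)
Substituting: (1 + r_real) = 1.0841 / 1.047
(1 + r_real) = 1.035435
r_real = 1.035435 - 1 = 0.035435

0.035435


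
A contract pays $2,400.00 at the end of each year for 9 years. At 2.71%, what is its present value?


Formula: PV = PMT * (1 - (1+r)^(-n)) / r
Discount factor: (1 + 0.0271)^(-9) = 0.786114
Bracket: 1 - 0.786114 = 0.213886
PV = $2,400.00 * 0.213886 / 0.0271 = $18,941.95

$18,941.95


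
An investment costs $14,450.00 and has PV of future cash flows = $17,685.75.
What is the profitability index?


Formula: PI = PV(cash flows) / initial investment
Substituting: PI = $17,685.75 / $14,450.00
PI = 1.2239

1.2239


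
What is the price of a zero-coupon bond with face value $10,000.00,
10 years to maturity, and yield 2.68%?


Formula: Price = FV / (1 + r)^n
Substituting: Price = $10,000.00 / (1 + 0.0268)^10
Discount factor: (1.0268)^10 = 1.302743
Price = $10,000.00 / 1.302743 = $7,676.11

$7,676.11


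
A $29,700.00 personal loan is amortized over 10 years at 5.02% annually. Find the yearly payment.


Formula: PMT = PV * r / (1 - (1+r)^(-n))
Denominator: 1 - (1 + 0.0502)^(-10) = 0.387255
Numerator: $29,700.00 * 0.0502 = 1490.94
PMT = 1490.94 / 0.387255 = $3,850.02

$3,850.02


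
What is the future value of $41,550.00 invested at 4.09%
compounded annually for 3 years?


Formula: FV = P * (1 + r)^n
Substituting: FV = $41,550.00 * (1 + 0.0409)^3
Growth factor: (1.0409)^3 = 1.127787
FV = $41,550.00 * 1.127787 = $46,859.54

$46,859.54


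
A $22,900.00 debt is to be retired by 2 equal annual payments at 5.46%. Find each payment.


Formula: PMT = PV * r / (1 - (1+r)^(-n))
Denominator: 1 - (1 + 0.0546)^(-2) = 0.100866
Numerator: $22,900.00 * 0.0546 = 1250.34
PMT = 1250.34 / 0.100866 = $12,396.06

$12,396.06


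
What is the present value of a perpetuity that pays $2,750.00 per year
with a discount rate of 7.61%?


Formula: PV = C / r
Substituting: PV = $2,750.00 / 0.0761
PV = $36,136.66

$36,136.66
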